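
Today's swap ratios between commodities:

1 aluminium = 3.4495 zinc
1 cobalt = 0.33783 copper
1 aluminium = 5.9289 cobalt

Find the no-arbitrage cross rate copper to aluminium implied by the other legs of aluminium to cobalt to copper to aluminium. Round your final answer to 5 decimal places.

Known legs of the cycle: 5.9289 × 0.33783 = 2.002960287
For no arbitrage the full-cycle product must be 1, so the missing rate is 1 / 2.002960287 ≈ 0.4992610.

0.49926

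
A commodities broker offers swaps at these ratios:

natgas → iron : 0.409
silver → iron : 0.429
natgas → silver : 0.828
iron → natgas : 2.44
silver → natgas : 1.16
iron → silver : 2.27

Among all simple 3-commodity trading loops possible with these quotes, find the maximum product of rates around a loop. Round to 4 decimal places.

1.0770

silver→natgas→iron→silver: 1.16 × 0.409 × 2.27 = 1.07698
silver→iron→natgas→silver: 0.429 × 2.44 × 0.828 = 0.86672
Maximum is silver→natgas→iron→silver at 1.0770; arbitrage exists.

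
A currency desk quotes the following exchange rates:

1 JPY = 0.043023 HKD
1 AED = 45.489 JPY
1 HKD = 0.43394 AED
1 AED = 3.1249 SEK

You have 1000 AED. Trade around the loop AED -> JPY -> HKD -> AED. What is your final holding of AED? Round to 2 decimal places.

849.25

1000 AED × 45.489 = 45489 JPY
45489 JPY × 0.043023 = 1957.073247 HKD
1957.073247 HKD × 0.43394 = 849.25236480318 AED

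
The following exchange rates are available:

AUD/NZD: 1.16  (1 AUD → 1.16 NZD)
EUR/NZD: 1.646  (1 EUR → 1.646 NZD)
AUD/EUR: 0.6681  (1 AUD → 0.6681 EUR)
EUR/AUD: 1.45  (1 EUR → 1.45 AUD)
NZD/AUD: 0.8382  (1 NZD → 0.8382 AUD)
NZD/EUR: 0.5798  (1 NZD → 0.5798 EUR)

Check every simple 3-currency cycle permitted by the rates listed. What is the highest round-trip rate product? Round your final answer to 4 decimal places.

AUD→NZD→EUR→AUD: 1.16 × 0.5798 × 1.45 = 0.97522
AUD→EUR→NZD→AUD: 0.6681 × 1.646 × 0.8382 = 0.92176
Maximum is AUD→NZD→EUR→AUD at 0.9752; no arbitrage — every cycle loses value.

0.9752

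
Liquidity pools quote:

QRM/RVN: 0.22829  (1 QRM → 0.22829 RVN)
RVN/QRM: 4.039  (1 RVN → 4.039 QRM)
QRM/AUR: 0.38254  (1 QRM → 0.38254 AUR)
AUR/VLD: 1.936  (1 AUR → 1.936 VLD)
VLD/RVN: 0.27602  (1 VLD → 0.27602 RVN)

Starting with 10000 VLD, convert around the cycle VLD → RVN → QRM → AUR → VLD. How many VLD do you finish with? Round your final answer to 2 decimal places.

10000 VLD × 0.27602 = 2760.2 RVN
2760.2 RVN × 4.039 = 11148.4478 QRM
11148.4478 QRM × 0.38254 = 4264.727221412 AUR
4264.727221412 AUR × 1.936 = 8256.511900653632 VLD

8256.51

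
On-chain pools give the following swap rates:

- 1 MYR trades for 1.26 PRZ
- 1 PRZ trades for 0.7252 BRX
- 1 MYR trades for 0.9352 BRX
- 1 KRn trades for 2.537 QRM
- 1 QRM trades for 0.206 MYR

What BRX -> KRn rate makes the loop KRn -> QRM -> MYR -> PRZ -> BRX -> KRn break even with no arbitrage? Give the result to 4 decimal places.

2.0940

Known legs of the cycle: 2.537 × 0.206 × 1.26 × 0.7252 = 0.477546897744
For no arbitrage the full-cycle product must be 1, so the missing rate is 1 / 0.477546897744 ≈ 2.094035.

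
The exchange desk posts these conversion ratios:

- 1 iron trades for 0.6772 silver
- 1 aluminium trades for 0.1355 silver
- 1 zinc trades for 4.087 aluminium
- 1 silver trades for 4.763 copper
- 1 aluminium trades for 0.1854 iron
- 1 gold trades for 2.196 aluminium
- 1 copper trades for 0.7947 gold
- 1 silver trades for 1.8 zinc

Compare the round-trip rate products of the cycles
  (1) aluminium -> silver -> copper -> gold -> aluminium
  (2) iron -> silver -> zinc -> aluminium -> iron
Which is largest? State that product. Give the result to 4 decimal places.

1.1263

(1) 0.1355 × 4.763 × 0.7947 × 2.196 = 1.12630
(2) 0.6772 × 1.8 × 4.087 × 0.1854 = 0.92364
Highest is cycle (1) at 1.1263 (>1, arbitrage).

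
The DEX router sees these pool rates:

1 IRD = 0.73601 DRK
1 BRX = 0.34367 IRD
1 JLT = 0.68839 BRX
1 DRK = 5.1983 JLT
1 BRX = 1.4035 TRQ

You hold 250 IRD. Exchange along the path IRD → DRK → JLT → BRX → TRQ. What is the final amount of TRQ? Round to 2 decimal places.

924.13

250 IRD × 0.73601 = 184.0025 DRK
184.0025 DRK × 5.1983 = 956.50019575 JLT
956.50019575 JLT × 0.68839 = 658.4451697523425 BRX
658.4451697523425 BRX × 1.4035 = 924.12779574741269875 TRQ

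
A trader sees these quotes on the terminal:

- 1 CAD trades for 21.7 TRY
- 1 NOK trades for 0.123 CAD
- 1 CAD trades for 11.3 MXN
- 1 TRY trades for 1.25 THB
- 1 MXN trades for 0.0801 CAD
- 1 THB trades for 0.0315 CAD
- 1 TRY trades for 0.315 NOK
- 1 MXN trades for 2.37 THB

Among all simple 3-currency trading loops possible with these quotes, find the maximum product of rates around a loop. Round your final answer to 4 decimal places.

THB→CAD→TRY→THB: 0.0315 × 21.7 × 1.25 = 0.85444
THB→CAD→MXN→THB: 0.0315 × 11.3 × 2.37 = 0.84360
NOK→CAD→TRY→NOK: 0.123 × 21.7 × 0.315 = 0.84077
Maximum is THB→CAD→TRY→THB at 0.8544; no arbitrage — every cycle loses value.

0.8544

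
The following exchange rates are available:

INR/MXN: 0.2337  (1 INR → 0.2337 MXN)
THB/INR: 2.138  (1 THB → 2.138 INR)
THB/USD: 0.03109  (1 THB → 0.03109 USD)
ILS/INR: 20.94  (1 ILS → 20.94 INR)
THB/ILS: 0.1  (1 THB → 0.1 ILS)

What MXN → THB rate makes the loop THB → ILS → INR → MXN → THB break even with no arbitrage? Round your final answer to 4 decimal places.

Known legs of the cycle: 0.1 × 20.94 × 0.2337 = 0.4893678
For no arbitrage the full-cycle product must be 1, so the missing rate is 1 / 0.4893678 ≈ 2.043453.

2.0435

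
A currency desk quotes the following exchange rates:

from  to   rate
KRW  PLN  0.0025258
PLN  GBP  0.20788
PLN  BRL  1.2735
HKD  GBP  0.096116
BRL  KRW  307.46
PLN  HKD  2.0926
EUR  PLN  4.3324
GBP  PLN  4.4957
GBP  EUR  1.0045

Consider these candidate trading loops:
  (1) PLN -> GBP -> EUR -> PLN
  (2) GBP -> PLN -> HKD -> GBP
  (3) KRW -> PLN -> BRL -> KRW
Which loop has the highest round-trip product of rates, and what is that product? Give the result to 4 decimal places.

(1) 0.20788 × 1.0045 × 4.3324 = 0.90467
(2) 4.4957 × 2.0926 × 0.096116 = 0.90423
(3) 0.0025258 × 1.2735 × 307.46 = 0.98898
Highest is cycle (3) at 0.9890 (≤1, no arbitrage).

0.9890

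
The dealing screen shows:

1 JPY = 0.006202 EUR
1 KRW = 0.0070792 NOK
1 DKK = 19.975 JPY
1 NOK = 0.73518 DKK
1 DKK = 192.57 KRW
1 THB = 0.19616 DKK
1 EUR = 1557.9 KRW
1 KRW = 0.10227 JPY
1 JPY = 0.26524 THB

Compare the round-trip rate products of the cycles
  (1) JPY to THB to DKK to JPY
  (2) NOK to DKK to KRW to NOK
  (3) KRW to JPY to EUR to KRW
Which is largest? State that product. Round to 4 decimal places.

(1) 0.26524 × 0.19616 × 19.975 = 1.03929
(2) 0.73518 × 192.57 × 0.0070792 = 1.00223
(3) 0.10227 × 0.006202 × 1557.9 = 0.98814
Highest is cycle (1) at 1.0393 (>1, arbitrage).

1.0393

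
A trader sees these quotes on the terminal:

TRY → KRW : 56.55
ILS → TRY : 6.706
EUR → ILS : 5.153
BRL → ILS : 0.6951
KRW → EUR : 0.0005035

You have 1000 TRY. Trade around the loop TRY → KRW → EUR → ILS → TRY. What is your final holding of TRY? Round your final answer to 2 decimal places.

983.91

1000 TRY × 56.55 = 56550 KRW
56550 KRW × 0.0005035 = 28.472925 EUR
28.472925 EUR × 5.153 = 146.720982525 ILS
146.720982525 ILS × 6.706 = 983.91090881265 TRY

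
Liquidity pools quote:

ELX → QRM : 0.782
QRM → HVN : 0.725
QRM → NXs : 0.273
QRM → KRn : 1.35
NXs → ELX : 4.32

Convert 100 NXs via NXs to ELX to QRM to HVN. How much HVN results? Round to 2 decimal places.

244.92

100 NXs × 4.32 = 432 ELX
432 ELX × 0.782 = 337.824 QRM
337.824 QRM × 0.725 = 244.9224 HVN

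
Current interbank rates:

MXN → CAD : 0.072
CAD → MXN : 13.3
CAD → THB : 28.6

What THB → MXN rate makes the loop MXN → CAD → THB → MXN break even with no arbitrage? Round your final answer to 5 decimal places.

Known legs of the cycle: 0.072 × 28.6 = 2.0592
For no arbitrage the full-cycle product must be 1, so the missing rate is 1 / 2.0592 ≈ 0.4856255.

0.48563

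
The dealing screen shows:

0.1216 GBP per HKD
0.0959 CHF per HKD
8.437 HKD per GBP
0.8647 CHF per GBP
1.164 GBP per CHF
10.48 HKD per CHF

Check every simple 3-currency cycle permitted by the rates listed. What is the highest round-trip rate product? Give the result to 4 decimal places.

1.1019

HKD→GBP→CHF→HKD: 0.1216 × 0.8647 × 10.48 = 1.10195
HKD→CHF→GBP→HKD: 0.0959 × 1.164 × 8.437 = 0.94180
Maximum is HKD→GBP→CHF→HKD at 1.1019; arbitrage exists.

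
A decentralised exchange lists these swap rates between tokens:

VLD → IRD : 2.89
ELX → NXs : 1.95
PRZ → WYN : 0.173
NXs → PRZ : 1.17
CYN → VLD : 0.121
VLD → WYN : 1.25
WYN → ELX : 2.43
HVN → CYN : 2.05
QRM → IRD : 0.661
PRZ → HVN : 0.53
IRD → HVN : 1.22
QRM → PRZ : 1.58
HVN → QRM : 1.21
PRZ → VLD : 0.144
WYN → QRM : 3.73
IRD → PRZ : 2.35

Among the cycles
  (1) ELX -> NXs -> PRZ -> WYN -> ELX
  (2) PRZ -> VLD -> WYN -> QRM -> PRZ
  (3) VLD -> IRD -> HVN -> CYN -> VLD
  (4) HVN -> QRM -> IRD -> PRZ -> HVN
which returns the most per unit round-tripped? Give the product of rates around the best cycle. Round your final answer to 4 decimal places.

(1) 1.95 × 1.17 × 0.173 × 2.43 = 0.95912
(2) 0.144 × 1.25 × 3.73 × 1.58 = 1.06081
(3) 2.89 × 1.22 × 2.05 × 0.121 = 0.87457
(4) 1.21 × 0.661 × 2.35 × 0.53 = 0.99616
Highest is cycle (2) at 1.0608 (>1, arbitrage).

1.0608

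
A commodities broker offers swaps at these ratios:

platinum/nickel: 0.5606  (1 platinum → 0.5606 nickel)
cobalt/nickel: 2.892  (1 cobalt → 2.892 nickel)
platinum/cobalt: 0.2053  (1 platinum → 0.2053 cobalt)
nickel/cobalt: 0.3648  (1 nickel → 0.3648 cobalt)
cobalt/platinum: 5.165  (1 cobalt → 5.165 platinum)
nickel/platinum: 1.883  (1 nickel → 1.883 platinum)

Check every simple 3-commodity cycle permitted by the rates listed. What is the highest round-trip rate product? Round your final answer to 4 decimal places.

1.1180

nickel→platinum→cobalt→nickel: 1.883 × 0.2053 × 2.892 = 1.11799
nickel→cobalt→platinum→nickel: 0.3648 × 5.165 × 0.5606 = 1.05628
Maximum is nickel→platinum→cobalt→nickel at 1.1180; arbitrage exists.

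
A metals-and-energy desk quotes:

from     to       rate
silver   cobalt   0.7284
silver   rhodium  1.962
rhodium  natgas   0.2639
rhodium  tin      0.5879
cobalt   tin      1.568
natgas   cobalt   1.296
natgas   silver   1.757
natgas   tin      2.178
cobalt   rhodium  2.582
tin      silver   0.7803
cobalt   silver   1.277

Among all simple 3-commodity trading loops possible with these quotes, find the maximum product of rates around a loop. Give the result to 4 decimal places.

0.9097

silver→rhodium→natgas→silver: 1.962 × 0.2639 × 1.757 = 0.90973
silver→rhodium→tin→silver: 1.962 × 0.5879 × 0.7803 = 0.90004
silver→cobalt→tin→silver: 0.7284 × 1.568 × 0.7803 = 0.89120
cobalt→rhodium→natgas→cobalt: 2.582 × 0.2639 × 1.296 = 0.88308
Maximum is silver→rhodium→natgas→silver at 0.9097; no arbitrage — every cycle loses value.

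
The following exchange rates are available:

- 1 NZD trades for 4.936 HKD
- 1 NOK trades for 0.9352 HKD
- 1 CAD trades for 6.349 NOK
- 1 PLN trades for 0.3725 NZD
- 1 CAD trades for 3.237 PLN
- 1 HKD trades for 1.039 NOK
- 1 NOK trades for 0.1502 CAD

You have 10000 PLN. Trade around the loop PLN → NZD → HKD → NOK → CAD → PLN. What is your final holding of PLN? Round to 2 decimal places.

9288.16

10000 PLN × 0.3725 = 3725 NZD
3725 NZD × 4.936 = 18386.6 HKD
18386.6 HKD × 1.039 = 19103.6774 NOK
19103.6774 NOK × 0.1502 = 2869.37234548 CAD
2869.37234548 CAD × 3.237 = 9288.15828231876 PLN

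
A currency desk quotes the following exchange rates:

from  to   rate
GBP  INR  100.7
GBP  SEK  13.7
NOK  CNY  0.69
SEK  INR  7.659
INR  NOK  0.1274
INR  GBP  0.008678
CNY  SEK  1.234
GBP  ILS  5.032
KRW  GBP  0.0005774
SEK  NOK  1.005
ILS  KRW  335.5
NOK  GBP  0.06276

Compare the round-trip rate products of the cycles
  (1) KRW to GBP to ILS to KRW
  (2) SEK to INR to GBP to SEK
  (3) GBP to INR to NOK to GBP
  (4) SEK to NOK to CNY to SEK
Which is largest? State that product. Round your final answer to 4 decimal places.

(1) 0.0005774 × 5.032 × 335.5 = 0.97479
(2) 7.659 × 0.008678 × 13.7 = 0.91057
(3) 100.7 × 0.1274 × 0.06276 = 0.80516
(4) 1.005 × 0.69 × 1.234 = 0.85572
Highest is cycle (1) at 0.9748 (≤1, no arbitrage).

0.9748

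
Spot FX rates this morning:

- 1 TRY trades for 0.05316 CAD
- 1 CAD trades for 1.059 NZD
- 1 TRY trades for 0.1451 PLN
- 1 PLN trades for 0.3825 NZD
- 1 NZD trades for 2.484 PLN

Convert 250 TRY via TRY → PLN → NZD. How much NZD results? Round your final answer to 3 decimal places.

250 TRY × 0.1451 = 36.275 PLN
36.275 PLN × 0.3825 = 13.8751875 NZD

13.875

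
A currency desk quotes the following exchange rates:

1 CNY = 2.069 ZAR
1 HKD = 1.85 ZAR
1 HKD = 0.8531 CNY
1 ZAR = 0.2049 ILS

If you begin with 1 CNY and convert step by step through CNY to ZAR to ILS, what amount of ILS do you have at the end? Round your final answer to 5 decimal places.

0.42394

1 CNY × 2.069 = 2.069 ZAR
2.069 ZAR × 0.2049 = 0.4239381 ILS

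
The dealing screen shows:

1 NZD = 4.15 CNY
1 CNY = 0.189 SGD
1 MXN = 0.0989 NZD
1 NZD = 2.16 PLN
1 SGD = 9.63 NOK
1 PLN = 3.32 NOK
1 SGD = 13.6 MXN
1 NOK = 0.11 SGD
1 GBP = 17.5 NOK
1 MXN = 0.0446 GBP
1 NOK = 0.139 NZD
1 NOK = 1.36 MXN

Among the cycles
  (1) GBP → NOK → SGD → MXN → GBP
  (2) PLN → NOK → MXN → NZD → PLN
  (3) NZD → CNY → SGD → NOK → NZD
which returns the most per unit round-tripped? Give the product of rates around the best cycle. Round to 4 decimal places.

(1) 17.5 × 0.11 × 13.6 × 0.0446 = 1.16763
(2) 3.32 × 1.36 × 0.0989 × 2.16 = 0.96456
(3) 4.15 × 0.189 × 9.63 × 0.139 = 1.04991
Highest is cycle (1) at 1.1676 (>1, arbitrage).

1.1676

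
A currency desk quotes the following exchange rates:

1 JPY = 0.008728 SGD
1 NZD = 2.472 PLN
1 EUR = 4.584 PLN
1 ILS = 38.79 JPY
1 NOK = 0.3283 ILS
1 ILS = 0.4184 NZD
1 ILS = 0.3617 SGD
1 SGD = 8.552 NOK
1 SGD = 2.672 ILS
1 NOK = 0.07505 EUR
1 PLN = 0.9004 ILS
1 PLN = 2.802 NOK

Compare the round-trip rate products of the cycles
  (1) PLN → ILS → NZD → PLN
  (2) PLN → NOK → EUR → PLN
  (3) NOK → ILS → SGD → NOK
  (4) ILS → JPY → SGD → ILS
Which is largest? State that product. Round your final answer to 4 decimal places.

1.0155

(1) 0.9004 × 0.4184 × 2.472 = 0.93127
(2) 2.802 × 0.07505 × 4.584 = 0.96397
(3) 0.3283 × 0.3617 × 8.552 = 1.01552
(4) 38.79 × 0.008728 × 2.672 = 0.90463
Highest is cycle (3) at 1.0155 (>1, arbitrage).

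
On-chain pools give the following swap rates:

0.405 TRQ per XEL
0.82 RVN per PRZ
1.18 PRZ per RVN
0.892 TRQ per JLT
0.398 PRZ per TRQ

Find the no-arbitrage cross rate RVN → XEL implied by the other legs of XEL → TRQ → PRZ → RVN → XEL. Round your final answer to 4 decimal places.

Known legs of the cycle: 0.405 × 0.398 × 0.82 = 0.1321758
For no arbitrage the full-cycle product must be 1, so the missing rate is 1 / 0.1321758 ≈ 7.565681.

7.5657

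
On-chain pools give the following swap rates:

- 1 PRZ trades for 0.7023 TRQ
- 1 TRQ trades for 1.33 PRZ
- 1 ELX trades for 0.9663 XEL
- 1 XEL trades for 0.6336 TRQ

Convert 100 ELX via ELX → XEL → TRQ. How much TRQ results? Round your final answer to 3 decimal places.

100 ELX × 0.9663 = 96.63 XEL
96.63 XEL × 0.6336 = 61.224768 TRQ

61.225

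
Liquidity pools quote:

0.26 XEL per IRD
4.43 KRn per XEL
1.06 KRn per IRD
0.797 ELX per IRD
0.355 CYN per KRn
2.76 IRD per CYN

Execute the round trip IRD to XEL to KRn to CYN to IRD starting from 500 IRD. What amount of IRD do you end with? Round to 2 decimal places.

564.27

500 IRD × 0.26 = 130 XEL
130 XEL × 4.43 = 575.9 KRn
575.9 KRn × 0.355 = 204.4445 CYN
204.4445 CYN × 2.76 = 564.26682 IRD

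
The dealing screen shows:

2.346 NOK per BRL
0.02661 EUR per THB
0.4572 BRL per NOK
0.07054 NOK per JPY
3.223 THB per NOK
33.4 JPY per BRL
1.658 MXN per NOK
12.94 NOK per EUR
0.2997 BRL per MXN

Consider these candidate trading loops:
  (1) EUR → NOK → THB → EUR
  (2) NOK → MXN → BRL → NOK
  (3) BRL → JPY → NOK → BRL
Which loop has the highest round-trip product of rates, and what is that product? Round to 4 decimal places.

(1) 12.94 × 3.223 × 0.02661 = 1.10979
(2) 1.658 × 0.2997 × 2.346 = 1.16573
(3) 33.4 × 0.07054 × 0.4572 = 1.07718
Highest is cycle (2) at 1.1657 (>1, arbitrage).

1.1657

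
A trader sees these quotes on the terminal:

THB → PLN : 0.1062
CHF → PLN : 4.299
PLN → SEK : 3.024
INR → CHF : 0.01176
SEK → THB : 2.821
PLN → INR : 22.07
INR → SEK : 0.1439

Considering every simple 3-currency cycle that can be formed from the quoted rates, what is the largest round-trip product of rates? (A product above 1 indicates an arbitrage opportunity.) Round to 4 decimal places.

1.1158

CHF→PLN→INR→CHF: 4.299 × 22.07 × 0.01176 = 1.11578
THB→PLN→SEK→THB: 0.1062 × 3.024 × 2.821 = 0.90596
Maximum is CHF→PLN→INR→CHF at 1.1158; arbitrage exists.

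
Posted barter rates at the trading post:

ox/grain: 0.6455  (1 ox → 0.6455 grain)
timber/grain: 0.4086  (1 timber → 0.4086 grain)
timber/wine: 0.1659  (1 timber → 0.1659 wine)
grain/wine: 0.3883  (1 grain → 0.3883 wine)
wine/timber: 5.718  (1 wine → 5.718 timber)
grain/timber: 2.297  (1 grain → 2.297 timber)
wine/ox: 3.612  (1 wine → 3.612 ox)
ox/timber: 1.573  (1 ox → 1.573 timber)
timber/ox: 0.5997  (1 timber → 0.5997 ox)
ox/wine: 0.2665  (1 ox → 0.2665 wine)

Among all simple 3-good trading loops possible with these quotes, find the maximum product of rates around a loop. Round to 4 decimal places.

0.9426

ox→timber→wine→ox: 1.573 × 0.1659 × 3.612 = 0.94259
ox→wine→timber→ox: 0.2665 × 5.718 × 0.5997 = 0.91385
grain→wine→timber→grain: 0.3883 × 5.718 × 0.4086 = 0.90721
ox→grain→wine→ox: 0.6455 × 0.3883 × 3.612 = 0.90534
ox→grain→timber→ox: 0.6455 × 2.297 × 0.5997 = 0.88918
Maximum is ox→timber→wine→ox at 0.9426; no arbitrage — every cycle loses value.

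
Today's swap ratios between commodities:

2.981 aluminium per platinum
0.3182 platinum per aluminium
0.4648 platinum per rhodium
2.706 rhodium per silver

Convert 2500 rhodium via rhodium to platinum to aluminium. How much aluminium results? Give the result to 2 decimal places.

3463.92

2500 rhodium × 0.4648 = 1162 platinum
1162 platinum × 2.981 = 3463.922 aluminium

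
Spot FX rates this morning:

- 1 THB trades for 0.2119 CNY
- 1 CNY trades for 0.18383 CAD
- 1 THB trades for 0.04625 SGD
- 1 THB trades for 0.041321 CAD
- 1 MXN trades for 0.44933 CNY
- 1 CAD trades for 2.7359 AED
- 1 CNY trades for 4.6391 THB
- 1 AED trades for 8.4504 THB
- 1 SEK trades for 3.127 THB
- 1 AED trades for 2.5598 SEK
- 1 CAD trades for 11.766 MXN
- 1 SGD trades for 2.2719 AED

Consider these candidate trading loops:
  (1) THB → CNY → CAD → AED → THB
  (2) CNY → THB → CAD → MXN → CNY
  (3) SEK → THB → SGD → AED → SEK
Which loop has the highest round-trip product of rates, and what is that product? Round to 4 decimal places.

(1) 0.2119 × 0.18383 × 2.7359 × 8.4504 = 0.90059
(2) 4.6391 × 0.041321 × 11.766 × 0.44933 = 1.01344
(3) 3.127 × 0.04625 × 2.2719 × 2.5598 = 0.84108
Highest is cycle (2) at 1.0134 (>1, arbitrage).

1.0134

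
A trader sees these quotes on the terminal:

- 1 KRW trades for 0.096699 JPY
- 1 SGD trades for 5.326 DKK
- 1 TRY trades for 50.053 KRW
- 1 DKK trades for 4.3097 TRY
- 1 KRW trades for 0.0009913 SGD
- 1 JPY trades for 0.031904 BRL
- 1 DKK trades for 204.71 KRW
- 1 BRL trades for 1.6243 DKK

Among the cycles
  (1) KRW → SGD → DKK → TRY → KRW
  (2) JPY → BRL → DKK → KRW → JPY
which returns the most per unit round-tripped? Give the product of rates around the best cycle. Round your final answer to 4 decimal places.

(1) 0.0009913 × 5.326 × 4.3097 × 50.053 = 1.13889
(2) 0.031904 × 1.6243 × 204.71 × 0.096699 = 1.02582
Highest is cycle (1) at 1.1389 (>1, arbitrage).

1.1389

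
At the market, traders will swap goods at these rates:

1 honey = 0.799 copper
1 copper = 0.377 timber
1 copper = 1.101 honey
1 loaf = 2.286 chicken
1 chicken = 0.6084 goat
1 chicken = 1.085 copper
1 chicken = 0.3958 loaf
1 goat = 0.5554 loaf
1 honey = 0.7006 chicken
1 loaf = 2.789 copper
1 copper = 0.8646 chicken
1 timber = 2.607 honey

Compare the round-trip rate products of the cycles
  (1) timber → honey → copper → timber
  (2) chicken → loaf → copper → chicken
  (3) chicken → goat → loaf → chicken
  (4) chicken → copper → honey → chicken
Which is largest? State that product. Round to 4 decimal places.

0.9544

(1) 2.607 × 0.799 × 0.377 = 0.78529
(2) 0.3958 × 2.789 × 0.8646 = 0.95442
(3) 0.6084 × 0.5554 × 2.286 = 0.77245
(4) 1.085 × 1.101 × 0.7006 = 0.83693
Highest is cycle (2) at 0.9544 (≤1, no arbitrage).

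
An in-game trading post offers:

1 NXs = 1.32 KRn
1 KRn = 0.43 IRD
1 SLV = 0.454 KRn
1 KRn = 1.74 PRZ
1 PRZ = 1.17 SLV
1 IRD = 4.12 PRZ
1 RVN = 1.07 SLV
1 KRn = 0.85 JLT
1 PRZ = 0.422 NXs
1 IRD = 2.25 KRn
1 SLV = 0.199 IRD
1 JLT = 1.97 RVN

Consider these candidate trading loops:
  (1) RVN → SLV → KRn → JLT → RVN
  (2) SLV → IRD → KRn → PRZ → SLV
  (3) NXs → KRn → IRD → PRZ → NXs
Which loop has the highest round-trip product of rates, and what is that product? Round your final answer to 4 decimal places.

0.9869

(1) 1.07 × 0.454 × 0.85 × 1.97 = 0.81344
(2) 0.199 × 2.25 × 1.74 × 1.17 = 0.91153
(3) 1.32 × 0.43 × 4.12 × 0.422 = 0.98685
Highest is cycle (3) at 0.9869 (≤1, no arbitrage).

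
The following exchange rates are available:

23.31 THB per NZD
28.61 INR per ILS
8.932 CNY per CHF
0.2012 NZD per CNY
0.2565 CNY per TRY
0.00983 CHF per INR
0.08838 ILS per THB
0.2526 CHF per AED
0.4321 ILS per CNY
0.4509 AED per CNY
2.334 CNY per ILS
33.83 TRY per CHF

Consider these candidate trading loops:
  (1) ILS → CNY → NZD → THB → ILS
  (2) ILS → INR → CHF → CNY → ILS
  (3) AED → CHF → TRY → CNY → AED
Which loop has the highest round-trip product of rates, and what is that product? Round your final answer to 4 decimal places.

(1) 2.334 × 0.2012 × 23.31 × 0.08838 = 0.96744
(2) 28.61 × 0.00983 × 8.932 × 0.4321 = 1.08544
(3) 0.2526 × 33.83 × 0.2565 × 0.4509 = 0.98833
Highest is cycle (2) at 1.0854 (>1, arbitrage).

1.0854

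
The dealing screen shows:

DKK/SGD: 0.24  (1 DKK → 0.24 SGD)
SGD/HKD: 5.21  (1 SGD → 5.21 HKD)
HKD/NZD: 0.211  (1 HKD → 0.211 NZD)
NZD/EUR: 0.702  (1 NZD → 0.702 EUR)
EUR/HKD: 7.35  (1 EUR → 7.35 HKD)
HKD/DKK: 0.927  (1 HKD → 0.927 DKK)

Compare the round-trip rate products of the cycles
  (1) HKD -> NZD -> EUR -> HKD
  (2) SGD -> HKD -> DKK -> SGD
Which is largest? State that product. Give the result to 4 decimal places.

1.1591

(1) 0.211 × 0.702 × 7.35 = 1.08870
(2) 5.21 × 0.927 × 0.24 = 1.15912
Highest is cycle (2) at 1.1591 (>1, arbitrage).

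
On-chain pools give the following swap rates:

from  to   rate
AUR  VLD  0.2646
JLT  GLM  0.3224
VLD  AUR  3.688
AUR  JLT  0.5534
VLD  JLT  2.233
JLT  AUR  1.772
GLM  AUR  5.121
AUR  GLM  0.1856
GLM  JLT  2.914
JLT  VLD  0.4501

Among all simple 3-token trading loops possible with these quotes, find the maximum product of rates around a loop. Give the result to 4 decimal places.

1.0470

JLT→AUR→VLD→JLT: 1.772 × 0.2646 × 2.233 = 1.04699
JLT→AUR→GLM→JLT: 1.772 × 0.1856 × 2.914 = 0.95837
JLT→VLD→AUR→JLT: 0.4501 × 3.688 × 0.5534 = 0.91863
JLT→GLM→AUR→JLT: 0.3224 × 5.121 × 0.5534 = 0.91367
Maximum is JLT→AUR→VLD→JLT at 1.0470; arbitrage exists.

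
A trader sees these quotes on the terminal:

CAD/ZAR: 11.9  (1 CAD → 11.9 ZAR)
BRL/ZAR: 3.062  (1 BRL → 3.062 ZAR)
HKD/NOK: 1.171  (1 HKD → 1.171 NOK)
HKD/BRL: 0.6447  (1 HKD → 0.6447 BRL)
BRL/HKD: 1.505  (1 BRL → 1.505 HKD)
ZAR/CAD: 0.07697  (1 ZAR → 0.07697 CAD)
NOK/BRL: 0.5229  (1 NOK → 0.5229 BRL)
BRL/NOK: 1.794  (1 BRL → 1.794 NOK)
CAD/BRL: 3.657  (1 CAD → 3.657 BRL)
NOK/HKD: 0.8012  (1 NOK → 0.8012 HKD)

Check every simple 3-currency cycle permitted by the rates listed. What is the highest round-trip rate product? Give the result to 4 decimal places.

0.9267

NOK→HKD→BRL→NOK: 0.8012 × 0.6447 × 1.794 = 0.92666
NOK→BRL→HKD→NOK: 0.5229 × 1.505 × 1.171 = 0.92154
ZAR→CAD→BRL→ZAR: 0.07697 × 3.657 × 3.062 = 0.86189
Maximum is NOK→HKD→BRL→NOK at 0.9267; no arbitrage — every cycle loses value.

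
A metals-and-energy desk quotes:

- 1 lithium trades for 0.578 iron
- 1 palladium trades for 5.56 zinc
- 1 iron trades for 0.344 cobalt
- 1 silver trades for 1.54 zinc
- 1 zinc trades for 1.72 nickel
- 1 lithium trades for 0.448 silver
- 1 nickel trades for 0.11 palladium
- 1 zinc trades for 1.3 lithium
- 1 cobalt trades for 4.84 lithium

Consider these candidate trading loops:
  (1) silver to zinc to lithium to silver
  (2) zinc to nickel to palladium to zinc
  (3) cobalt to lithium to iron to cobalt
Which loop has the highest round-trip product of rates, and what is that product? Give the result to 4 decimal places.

1.0520

(1) 1.54 × 1.3 × 0.448 = 0.89690
(2) 1.72 × 0.11 × 5.56 = 1.05195
(3) 4.84 × 0.578 × 0.344 = 0.96235
Highest is cycle (2) at 1.0520 (>1, arbitrage).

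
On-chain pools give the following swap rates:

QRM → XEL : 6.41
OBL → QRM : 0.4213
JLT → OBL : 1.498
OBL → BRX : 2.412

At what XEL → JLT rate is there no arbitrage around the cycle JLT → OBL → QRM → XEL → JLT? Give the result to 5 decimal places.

Known legs of the cycle: 1.498 × 0.4213 × 6.41 = 4.045398434
For no arbitrage the full-cycle product must be 1, so the missing rate is 1 / 4.045398434 ≈ 0.2471944.

0.24719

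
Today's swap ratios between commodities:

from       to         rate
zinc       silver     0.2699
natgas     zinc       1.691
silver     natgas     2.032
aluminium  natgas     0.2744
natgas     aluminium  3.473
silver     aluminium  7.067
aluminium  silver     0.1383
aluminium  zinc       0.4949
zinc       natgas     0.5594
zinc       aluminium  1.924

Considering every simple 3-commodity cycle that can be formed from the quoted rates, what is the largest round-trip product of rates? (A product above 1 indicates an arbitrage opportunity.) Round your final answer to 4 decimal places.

0.9760

silver→natgas→aluminium→silver: 2.032 × 3.473 × 0.1383 = 0.97600
natgas→aluminium→zinc→natgas: 3.473 × 0.4949 × 0.5594 = 0.96149
silver→aluminium→zinc→silver: 7.067 × 0.4949 × 0.2699 = 0.94396
silver→natgas→zinc→silver: 2.032 × 1.691 × 0.2699 = 0.92741
natgas→zinc→aluminium→natgas: 1.691 × 1.924 × 0.2744 = 0.89276
Maximum is silver→natgas→aluminium→silver at 0.9760; no arbitrage — every cycle loses value.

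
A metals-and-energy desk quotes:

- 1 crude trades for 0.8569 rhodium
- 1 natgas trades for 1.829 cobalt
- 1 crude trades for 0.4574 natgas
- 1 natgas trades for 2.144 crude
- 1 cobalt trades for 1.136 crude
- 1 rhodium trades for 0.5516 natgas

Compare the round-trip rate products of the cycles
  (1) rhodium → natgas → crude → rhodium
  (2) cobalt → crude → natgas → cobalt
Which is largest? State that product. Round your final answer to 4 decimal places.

1.0134

(1) 0.5516 × 2.144 × 0.8569 = 1.01340
(2) 1.136 × 0.4574 × 1.829 = 0.95036
Highest is cycle (1) at 1.0134 (>1, arbitrage).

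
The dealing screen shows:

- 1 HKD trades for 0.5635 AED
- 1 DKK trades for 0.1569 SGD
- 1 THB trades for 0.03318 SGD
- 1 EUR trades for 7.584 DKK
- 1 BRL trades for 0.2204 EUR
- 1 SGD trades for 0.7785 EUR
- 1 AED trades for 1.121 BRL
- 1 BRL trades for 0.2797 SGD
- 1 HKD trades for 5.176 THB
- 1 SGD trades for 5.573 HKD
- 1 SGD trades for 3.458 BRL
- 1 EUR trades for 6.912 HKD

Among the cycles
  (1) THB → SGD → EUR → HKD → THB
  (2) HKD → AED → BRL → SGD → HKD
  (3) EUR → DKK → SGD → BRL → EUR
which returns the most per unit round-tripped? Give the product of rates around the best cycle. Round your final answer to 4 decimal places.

0.9846

(1) 0.03318 × 0.7785 × 6.912 × 5.176 = 0.92413
(2) 0.5635 × 1.121 × 0.2797 × 5.573 = 0.98465
(3) 7.584 × 0.1569 × 3.458 × 0.2204 = 0.90690
Highest is cycle (2) at 0.9846 (≤1, no arbitrage).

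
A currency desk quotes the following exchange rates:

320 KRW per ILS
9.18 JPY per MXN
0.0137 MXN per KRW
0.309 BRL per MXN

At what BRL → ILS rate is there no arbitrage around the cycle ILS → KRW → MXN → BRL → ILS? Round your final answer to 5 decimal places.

0.73819

Known legs of the cycle: 320 × 0.0137 × 0.309 = 1.354656
For no arbitrage the full-cycle product must be 1, so the missing rate is 1 / 1.354656 ≈ 0.7381948.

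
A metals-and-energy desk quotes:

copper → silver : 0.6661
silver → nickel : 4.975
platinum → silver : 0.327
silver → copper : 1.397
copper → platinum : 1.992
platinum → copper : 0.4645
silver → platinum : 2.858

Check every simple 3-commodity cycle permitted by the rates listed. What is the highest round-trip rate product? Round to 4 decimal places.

0.9100

copper→platinum→silver→copper: 1.992 × 0.327 × 1.397 = 0.90998
copper→silver→platinum→copper: 0.6661 × 2.858 × 0.4645 = 0.88428
Maximum is copper→platinum→silver→copper at 0.9100; no arbitrage — every cycle loses value.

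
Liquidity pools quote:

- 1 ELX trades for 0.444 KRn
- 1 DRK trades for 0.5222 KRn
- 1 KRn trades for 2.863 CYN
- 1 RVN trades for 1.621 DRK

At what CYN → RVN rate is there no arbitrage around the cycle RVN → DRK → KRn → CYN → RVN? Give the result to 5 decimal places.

Known legs of the cycle: 1.621 × 0.5222 × 2.863 = 2.4234899906
For no arbitrage the full-cycle product must be 1, so the missing rate is 1 / 2.4234899906 ≈ 0.4126281.

0.41263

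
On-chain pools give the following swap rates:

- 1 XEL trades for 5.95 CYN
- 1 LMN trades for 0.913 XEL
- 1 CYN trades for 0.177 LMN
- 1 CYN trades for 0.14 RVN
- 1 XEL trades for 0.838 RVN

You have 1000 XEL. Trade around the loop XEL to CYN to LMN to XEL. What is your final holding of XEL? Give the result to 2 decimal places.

1000 XEL × 5.95 = 5950 CYN
5950 CYN × 0.177 = 1053.15 LMN
1053.15 LMN × 0.913 = 961.52595 XEL

961.53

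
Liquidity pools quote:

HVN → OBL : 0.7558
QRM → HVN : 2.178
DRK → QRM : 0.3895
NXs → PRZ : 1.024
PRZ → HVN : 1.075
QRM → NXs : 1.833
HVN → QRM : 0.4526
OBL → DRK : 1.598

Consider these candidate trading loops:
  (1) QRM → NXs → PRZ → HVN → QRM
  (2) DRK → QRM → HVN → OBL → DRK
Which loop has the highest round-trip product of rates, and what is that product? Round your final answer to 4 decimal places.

1.0246

(1) 1.833 × 1.024 × 1.075 × 0.4526 = 0.91324
(2) 0.3895 × 2.178 × 0.7558 × 1.598 = 1.02459
Highest is cycle (2) at 1.0246 (>1, arbitrage).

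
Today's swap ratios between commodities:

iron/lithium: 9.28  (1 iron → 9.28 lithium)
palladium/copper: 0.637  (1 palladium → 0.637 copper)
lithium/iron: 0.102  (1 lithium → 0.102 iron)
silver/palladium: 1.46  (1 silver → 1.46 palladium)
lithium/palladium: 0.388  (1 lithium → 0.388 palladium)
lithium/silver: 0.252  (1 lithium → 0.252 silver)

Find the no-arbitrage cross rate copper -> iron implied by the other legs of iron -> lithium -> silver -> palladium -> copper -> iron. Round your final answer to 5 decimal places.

0.45979

Known legs of the cycle: 9.28 × 0.252 × 1.46 × 0.637 = 2.1749075712
For no arbitrage the full-cycle product must be 1, so the missing rate is 1 / 2.1749075712 ≈ 0.4597897.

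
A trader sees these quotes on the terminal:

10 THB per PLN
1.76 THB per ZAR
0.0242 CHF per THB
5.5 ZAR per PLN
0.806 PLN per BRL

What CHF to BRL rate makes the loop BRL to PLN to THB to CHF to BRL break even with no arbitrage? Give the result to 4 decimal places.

Known legs of the cycle: 0.806 × 10 × 0.0242 = 0.195052
For no arbitrage the full-cycle product must be 1, so the missing rate is 1 / 0.195052 ≈ 5.126838.

5.1268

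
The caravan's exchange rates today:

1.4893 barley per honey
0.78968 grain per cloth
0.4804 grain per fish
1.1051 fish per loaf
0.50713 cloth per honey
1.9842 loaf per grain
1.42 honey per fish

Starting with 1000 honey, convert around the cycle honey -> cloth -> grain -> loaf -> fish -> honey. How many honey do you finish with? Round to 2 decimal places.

1246.94

1000 honey × 0.50713 = 507.13 cloth
507.13 cloth × 0.78968 = 400.4704184 grain
400.4704184 grain × 1.9842 = 794.61340418928 loaf
794.61340418928 loaf × 1.1051 = 878.127272969573328 fish
878.127272969573328 fish × 1.42 = 1246.94072761679412576 honey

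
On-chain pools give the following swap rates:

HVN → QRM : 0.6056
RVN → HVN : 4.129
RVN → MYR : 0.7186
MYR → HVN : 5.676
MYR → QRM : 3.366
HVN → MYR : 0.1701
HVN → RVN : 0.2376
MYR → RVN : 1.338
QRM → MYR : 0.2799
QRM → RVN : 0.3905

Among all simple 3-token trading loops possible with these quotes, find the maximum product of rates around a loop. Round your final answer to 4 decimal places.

QRM→RVN→HVN→QRM: 0.3905 × 4.129 × 0.6056 = 0.97645
HVN→RVN→MYR→HVN: 0.2376 × 0.7186 × 5.676 = 0.96912
QRM→MYR→HVN→QRM: 0.2799 × 5.676 × 0.6056 = 0.96212
QRM→RVN→MYR→QRM: 0.3905 × 0.7186 × 3.366 = 0.94454
HVN→MYR→RVN→HVN: 0.1701 × 1.338 × 4.129 = 0.93973
Maximum is QRM→RVN→HVN→QRM at 0.9765; no arbitrage — every cycle loses value.

0.9765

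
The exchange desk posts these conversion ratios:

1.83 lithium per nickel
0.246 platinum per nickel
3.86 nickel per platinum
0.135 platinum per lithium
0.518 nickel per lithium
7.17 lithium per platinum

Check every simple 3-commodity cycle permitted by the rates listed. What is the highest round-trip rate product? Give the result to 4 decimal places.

lithium→platinum→nickel→lithium: 0.135 × 3.86 × 1.83 = 0.95361
lithium→nickel→platinum→lithium: 0.518 × 0.246 × 7.17 = 0.91366
Maximum is lithium→platinum→nickel→lithium at 0.9536; no arbitrage — every cycle loses value.

0.9536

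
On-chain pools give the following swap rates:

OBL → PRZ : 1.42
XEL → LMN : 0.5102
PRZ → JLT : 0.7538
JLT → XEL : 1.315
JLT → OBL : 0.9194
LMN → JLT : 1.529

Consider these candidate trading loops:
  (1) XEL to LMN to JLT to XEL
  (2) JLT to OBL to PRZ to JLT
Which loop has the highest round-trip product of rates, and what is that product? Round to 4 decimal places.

(1) 0.5102 × 1.529 × 1.315 = 1.02583
(2) 0.9194 × 1.42 × 0.7538 = 0.98412
Highest is cycle (1) at 1.0258 (>1, arbitrage).

1.0258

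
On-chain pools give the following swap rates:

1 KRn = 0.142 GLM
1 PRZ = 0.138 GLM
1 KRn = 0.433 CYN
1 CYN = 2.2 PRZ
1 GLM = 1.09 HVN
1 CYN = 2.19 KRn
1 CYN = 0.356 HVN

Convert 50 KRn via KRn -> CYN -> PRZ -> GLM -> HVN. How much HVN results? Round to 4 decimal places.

7.1645

50 KRn × 0.433 = 21.65 CYN
21.65 CYN × 2.2 = 47.63 PRZ
47.63 PRZ × 0.138 = 6.57294 GLM
6.57294 GLM × 1.09 = 7.1645046 HVN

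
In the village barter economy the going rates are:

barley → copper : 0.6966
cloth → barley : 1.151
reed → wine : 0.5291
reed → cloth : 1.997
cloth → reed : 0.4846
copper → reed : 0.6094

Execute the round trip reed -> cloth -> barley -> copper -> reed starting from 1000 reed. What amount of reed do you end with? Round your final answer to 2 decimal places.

1000 reed × 1.997 = 1997 cloth
1997 cloth × 1.151 = 2298.547 barley
2298.547 barley × 0.6966 = 1601.1678402 copper
1601.1678402 copper × 0.6094 = 975.75168181788 reed

975.75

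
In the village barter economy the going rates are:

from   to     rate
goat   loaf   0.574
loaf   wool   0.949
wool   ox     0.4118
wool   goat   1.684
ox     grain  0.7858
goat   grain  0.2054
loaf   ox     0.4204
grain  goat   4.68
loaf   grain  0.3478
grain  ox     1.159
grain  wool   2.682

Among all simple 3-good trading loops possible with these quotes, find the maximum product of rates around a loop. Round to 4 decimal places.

loaf→grain→goat→loaf: 0.3478 × 4.68 × 0.574 = 0.93430
wool→goat→grain→wool: 1.684 × 0.2054 × 2.682 = 0.92769
loaf→wool→goat→loaf: 0.949 × 1.684 × 0.574 = 0.91732
ox→grain→wool→ox: 0.7858 × 2.682 × 0.4118 = 0.86787
Maximum is loaf→grain→goat→loaf at 0.9343; no arbitrage — every cycle loses value.

0.9343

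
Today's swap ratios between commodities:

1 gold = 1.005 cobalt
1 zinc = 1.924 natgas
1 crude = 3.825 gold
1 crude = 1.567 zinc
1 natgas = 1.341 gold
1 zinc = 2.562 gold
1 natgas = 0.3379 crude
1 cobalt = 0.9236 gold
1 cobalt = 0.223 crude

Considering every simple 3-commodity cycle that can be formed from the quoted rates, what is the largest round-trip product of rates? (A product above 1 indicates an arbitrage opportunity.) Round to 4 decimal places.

1.0187

natgas→crude→zinc→natgas: 0.3379 × 1.567 × 1.924 = 1.01874
cobalt→crude→gold→cobalt: 0.223 × 3.825 × 1.005 = 0.85724
Maximum is natgas→crude→zinc→natgas at 1.0187; arbitrage exists.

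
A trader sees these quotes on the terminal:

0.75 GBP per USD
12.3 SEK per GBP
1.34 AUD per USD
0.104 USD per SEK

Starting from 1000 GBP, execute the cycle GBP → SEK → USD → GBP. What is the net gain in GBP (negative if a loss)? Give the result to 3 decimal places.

1000 GBP × 12.3 = 12300 SEK
12300 SEK × 0.104 = 1279.2 USD
1279.2 USD × 0.75 = 959.4 GBP
Net change: 959.4 − 1000 = -40.6 GBP

-40.600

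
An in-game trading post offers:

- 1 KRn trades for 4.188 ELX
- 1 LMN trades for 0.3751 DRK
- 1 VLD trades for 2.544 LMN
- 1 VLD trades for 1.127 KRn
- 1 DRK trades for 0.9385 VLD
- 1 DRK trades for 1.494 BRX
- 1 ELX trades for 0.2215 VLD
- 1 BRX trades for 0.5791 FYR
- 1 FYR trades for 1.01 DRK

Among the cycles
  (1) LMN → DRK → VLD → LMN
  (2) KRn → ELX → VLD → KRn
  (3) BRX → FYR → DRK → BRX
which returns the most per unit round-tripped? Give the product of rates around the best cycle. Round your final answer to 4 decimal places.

(1) 0.3751 × 0.9385 × 2.544 = 0.89557
(2) 4.188 × 0.2215 × 1.127 = 1.04545
(3) 0.5791 × 1.01 × 1.494 = 0.87383
Highest is cycle (2) at 1.0455 (>1, arbitrage).

1.0455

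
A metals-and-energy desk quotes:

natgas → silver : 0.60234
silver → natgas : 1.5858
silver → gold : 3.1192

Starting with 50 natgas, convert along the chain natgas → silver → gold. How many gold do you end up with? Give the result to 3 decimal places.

50 natgas × 0.60234 = 30.117 silver
30.117 silver × 3.1192 = 93.9409464 gold

93.941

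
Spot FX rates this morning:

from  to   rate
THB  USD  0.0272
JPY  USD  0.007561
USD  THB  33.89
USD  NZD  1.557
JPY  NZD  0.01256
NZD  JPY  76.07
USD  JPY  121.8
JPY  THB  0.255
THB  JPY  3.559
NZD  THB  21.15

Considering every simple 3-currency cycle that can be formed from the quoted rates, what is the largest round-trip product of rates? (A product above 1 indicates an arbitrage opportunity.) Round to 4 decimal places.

THB→JPY→NZD→THB: 3.559 × 0.01256 × 21.15 = 0.94543
USD→THB→JPY→USD: 33.89 × 3.559 × 0.007561 = 0.91197
USD→NZD→THB→USD: 1.557 × 21.15 × 0.0272 = 0.89571
USD→NZD→JPY→USD: 1.557 × 76.07 × 0.007561 = 0.89553
USD→JPY→THB→USD: 121.8 × 0.255 × 0.0272 = 0.84480
Maximum is THB→JPY→NZD→THB at 0.9454; no arbitrage — every cycle loses value.

0.9454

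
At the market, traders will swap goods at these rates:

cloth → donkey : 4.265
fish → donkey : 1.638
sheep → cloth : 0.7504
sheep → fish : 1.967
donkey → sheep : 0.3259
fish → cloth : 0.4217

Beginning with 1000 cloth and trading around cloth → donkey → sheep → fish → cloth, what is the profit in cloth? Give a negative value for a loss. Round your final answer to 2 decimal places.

152.95

1000 cloth × 4.265 = 4265 donkey
4265 donkey × 0.3259 = 1389.9635 sheep
1389.9635 sheep × 1.967 = 2734.0582045 fish
2734.0582045 fish × 0.4217 = 1152.95234483765 cloth
Net change: 1152.95234483765 − 1000 = 152.95234483765 cloth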